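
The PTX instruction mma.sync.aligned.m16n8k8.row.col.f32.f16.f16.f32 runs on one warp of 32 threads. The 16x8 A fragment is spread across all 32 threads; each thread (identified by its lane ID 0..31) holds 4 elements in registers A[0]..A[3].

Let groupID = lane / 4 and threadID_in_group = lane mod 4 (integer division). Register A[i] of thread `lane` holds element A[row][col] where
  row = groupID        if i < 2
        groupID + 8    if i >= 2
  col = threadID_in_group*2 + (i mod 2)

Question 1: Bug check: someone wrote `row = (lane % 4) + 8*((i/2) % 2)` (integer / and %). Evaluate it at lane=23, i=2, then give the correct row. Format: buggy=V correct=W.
`(lane % 4) + 8*((i/2) % 2)`[23,2]→11
L=23→G=23>>2=5, T=23&3=3
[2]→row 5+8=13  col 3·2+0=6
row: 11 vs 13

buggy=11 correct=13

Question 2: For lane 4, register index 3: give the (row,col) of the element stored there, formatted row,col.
9,1

L=4->g=4>>2=1, t=4&3=0
[3]->row 1+8=9  col 0·2+1=1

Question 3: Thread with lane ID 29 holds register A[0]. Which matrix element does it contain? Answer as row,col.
7,2

lane 29: g=7 (29/4), t=1 (29%4)
i=0: r=7+0=7, c=1*2+0=2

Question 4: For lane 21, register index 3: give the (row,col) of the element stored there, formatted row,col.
13,3

21: gid=5,tid=1
[3] (5+8,1*2+1) = (13,3)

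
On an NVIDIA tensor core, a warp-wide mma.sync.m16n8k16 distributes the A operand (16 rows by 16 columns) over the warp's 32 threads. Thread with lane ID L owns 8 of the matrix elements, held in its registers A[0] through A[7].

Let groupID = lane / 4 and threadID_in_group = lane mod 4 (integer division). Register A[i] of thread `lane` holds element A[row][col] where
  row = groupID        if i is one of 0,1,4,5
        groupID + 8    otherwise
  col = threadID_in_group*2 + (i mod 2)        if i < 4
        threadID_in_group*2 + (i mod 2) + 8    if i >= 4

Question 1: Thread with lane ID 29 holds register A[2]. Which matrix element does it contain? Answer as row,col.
lane 29: G=7 (29/4), T=1 (29%4)
i=2: r=7+8=15, c=1*2+0+0=2

15,2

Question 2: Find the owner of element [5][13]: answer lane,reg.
r:5=>grp=5,rB=0  c:13=>cB=1,tig=2,lo=1
L=5*4+2=22  i=1*4+0*2+1=5

22,5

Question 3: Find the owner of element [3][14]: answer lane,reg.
r=3→G=3,rhi=0  c=14→chi=1,T=3,p=0
L=3*4+3=15  i=1*4+0*2+0=4

15,4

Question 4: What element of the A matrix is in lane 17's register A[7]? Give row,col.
12,11

L=17->gid=17>>2=4, tid=17&3=1
[7]->row 4+8=12  col 1·2+1+8=11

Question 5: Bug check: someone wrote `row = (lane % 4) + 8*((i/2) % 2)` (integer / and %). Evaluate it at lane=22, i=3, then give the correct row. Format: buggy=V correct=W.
buggy=10 correct=13

`(lane % 4) + 8*((i/2) % 2)`[22,3]⇒10
L=22⇒gr=22>>2=5, th=22&3=2
[3]⇒row 5+8=13  col 2·2+1+0=5
row: 10 vs 13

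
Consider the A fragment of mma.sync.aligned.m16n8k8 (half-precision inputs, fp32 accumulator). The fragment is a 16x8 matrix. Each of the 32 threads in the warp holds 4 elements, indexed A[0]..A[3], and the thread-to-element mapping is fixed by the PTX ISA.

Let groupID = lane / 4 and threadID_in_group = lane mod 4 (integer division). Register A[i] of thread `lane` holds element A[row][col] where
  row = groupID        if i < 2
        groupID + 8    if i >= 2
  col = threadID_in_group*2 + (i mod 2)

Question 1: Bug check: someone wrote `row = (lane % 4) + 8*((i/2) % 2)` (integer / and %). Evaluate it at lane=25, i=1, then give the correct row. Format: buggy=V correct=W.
buggy=1 correct=6

`(lane % 4) + 8*((i/2) % 2)`[25,1]->1
lane 25: g=6 (25/4), t=1 (25%4)
i=1: r=6+0=6, c=1*2+1=3
row: 1 vs 6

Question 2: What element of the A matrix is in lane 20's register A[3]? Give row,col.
L=20⇒gr=20>>2=5, th=20&3=0
[3]⇒row 5+8=13  col 0·2+1=1

13,1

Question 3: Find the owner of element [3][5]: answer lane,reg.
r=3→G=3,rhi=0  c=5→T=2,p=1
L=3*4+2=14  i=0*2+1=1

14,1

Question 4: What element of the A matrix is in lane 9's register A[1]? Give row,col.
lane 9: g=2 (9/4), t=1 (9%4)
i=1: r=2+0=2, c=1*2+1=3

2,3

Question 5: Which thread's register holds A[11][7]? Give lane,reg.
15,3

r=11->g=3,rb=1  c=7->t=3,b0=1
L=3*4+3=15  i=1*2+1=3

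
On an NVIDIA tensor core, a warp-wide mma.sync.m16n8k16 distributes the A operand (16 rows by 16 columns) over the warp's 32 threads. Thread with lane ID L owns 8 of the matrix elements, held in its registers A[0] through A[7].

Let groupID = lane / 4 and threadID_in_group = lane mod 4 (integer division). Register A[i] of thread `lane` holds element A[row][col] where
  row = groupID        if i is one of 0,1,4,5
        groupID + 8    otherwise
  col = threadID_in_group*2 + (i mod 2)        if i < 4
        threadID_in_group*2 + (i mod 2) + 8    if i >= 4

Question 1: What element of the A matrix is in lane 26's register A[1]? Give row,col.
6,5

lane 26: gid=6 (26/4), tid=2 (26%4)
i=1: r=6+0=6, c=2*2+1+0=5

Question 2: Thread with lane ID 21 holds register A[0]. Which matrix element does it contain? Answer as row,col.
5,2

lane 21: G=5 (21/4), T=1 (21%4)
i=0: r=5+0=5, c=1*2+0+0=2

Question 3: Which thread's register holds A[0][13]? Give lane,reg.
r=0->g=0,rb=0  c=13->cb=1,t=2,b0=1
L=0*4+2=2  i=1*4+0*2+1=5

2,5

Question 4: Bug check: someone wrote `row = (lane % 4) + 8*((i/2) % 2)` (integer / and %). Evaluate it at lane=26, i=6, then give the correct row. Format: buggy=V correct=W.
buggy=10 correct=14

`(lane % 4) + 8*((i/2) % 2)`[26,6]→10
L=26→G=26>>2=6, T=26&3=2
[6]→row 6+8=14  col 2·2+0+8=12
row: 10 vs 14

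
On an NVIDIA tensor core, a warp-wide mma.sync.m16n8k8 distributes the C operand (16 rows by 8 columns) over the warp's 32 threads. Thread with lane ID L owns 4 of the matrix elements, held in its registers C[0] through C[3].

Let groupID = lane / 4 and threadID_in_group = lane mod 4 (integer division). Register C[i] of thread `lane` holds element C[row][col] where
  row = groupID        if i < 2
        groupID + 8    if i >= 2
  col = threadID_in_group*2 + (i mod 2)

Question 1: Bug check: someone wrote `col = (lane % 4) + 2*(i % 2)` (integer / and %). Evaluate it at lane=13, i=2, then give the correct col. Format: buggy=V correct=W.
buggy=1 correct=2

`(lane % 4) + 2*(i % 2)`[13,2]=>1
13: grp=3,tig=1
[2] (3+8,1*2+0) = (11,2)
col: 1 vs 2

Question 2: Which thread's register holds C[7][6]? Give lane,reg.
31,0

r: 7->gid=7,r8=0  c: 6->tid=3,i&1=0
L=7*4+3=31  i=0*2+0=0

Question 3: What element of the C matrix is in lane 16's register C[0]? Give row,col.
lane 16⇒16/4=4, 16 mod 4=0
i=0  r:4+0⇒4  c:2·0+0⇒0

4,0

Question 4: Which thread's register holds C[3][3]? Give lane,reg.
13,1

r=3⇒gr=3,Rb=0  c=3⇒th=1,odd=1
L=3*4+1=13  i=0*2+1=1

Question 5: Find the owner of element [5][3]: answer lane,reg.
21,1

r: 5->gid=5,r8=0  c: 3->tid=1,i&1=1
L=5*4+1=21  i=0*2+1=1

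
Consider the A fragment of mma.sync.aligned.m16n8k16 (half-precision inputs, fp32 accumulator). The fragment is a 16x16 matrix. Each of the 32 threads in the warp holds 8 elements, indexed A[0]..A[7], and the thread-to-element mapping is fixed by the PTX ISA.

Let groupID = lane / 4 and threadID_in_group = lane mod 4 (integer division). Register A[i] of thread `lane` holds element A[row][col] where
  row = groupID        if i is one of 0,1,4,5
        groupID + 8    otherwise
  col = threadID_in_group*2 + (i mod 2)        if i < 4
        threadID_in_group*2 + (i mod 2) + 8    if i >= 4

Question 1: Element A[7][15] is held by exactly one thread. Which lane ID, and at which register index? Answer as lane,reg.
r=7->g=7,rb=0  c=15->cb=1,t=3,b0=1
L=7*4+3=31  i=1*4+0*2+1=5

31,5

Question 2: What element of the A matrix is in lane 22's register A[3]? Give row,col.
13,5

L=22=>grp=22>>2=5, tig=22&3=2
[3]=>row 5+8=13  col 2·2+1+0=5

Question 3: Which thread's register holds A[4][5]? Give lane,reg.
r=4→G=4,rhi=0  c=5→chi=0,T=2,p=1
L=4*4+2=18  i=0*4+0*2+1=1

18,1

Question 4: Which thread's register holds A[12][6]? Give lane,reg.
r=12→G=4,rhi=1  c=6→chi=0,T=3,p=0
L=4*4+3=19  i=0*4+1*2+0=2

19,2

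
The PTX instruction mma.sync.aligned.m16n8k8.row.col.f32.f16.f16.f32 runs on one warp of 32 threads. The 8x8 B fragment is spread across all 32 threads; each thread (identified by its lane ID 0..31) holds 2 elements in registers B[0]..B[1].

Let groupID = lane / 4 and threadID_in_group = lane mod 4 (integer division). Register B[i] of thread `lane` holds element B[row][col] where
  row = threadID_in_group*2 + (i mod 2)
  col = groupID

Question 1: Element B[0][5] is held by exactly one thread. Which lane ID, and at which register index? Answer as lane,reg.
20,0

c: 5->gid=5  r: 0->tid=0,i&1=0
L=5*4+0=20  i=0=0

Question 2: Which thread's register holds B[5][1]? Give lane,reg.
6,1

c: 1->gid=1  r: 5->tid=2,i&1=1
L=1*4+2=6  i=1=1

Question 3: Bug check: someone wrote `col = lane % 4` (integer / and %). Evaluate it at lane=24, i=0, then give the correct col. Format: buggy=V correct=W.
`lane % 4`[24,0]=>0
24: grp=6,tig=0
[0] (0*2+0,6) = (0,6)
col: 0 vs 6

buggy=0 correct=6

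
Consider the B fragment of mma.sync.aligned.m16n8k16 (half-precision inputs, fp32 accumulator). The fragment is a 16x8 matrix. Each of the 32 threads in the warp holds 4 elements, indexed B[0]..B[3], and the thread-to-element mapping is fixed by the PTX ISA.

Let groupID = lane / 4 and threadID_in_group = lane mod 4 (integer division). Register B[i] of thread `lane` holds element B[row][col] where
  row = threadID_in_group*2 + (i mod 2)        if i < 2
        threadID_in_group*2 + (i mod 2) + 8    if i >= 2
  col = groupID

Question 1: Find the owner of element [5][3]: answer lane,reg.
c: 3->gid=3  r: 5->r8=0,tid=2,i&1=1
L=3*4+2=14  i=0*2+1=1

14,1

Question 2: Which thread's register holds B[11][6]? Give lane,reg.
c=6->g=6  r=11->rb=1,t=1,b0=1
L=6*4+1=25  i=1*2+1=3

25,3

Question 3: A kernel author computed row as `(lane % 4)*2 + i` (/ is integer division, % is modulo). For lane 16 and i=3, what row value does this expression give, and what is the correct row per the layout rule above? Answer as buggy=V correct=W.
buggy=3 correct=9

`(lane % 4)*2 + i`[16,3]->3
L=16->g=16>>2=4, t=16&3=0
[3]->row 0·2+1+8=9  col g=4
row: 3 vs 9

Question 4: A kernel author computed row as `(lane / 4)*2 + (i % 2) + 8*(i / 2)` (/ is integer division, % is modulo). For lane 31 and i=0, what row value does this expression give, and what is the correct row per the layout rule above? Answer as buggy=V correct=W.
`(lane / 4)*2 + (i % 2) + 8*(i / 2)`[31,0]=>14
lane 31: grp=7 (31/4), tig=3 (31%4)
i=0: r=3*2+0+0=6, c=grp=7
row: 14 vs 6

buggy=14 correct=6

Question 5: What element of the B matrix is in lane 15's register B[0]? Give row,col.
6,3

lane 15->15/4=3, 15 mod 4=3
i=0  r:2·3+0+0->6  c:3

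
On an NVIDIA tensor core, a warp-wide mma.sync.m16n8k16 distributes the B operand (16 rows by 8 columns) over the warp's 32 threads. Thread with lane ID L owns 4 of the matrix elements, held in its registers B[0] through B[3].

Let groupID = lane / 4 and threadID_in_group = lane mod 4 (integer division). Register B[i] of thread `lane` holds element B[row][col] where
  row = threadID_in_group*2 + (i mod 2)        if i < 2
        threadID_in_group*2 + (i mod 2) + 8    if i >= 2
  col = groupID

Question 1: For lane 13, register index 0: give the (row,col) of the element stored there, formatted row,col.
2,3

lane 13: gid=3 (13/4), tid=1 (13%4)
i=0: r=1*2+0+0=2, c=gid=3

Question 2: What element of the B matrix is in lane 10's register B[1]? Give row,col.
5,2

lane 10→10/4=2, 10 mod 4=2
i=1  r:2·2+1+0→5  c:2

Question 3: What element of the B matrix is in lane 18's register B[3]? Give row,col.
lane 18->18/4=4, 18 mod 4=2
i=3  r:2·2+1+8->13  c:4

13,4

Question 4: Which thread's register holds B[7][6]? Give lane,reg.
27,1

c:6=>grp=6  r:7=>rB=0,tig=3,lo=1
L=6*4+3=27  i=0*2+1=1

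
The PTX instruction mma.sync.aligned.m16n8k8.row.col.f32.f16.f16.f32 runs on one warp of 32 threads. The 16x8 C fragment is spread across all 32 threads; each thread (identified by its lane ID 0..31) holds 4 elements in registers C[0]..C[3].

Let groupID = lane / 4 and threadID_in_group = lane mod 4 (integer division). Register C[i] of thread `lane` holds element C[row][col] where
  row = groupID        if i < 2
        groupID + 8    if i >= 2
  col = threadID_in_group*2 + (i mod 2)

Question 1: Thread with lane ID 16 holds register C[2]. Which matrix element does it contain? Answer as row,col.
12,0

L=16->g=16>>2=4, t=16&3=0
[2]->row 4+8=12  col 0·2+0=0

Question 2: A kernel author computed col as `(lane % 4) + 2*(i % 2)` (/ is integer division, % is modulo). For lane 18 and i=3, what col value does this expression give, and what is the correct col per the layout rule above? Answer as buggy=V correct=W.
buggy=4 correct=5

`(lane % 4) + 2*(i % 2)`[18,3]=>4
lane 18: grp=4 (18/4), tig=2 (18%4)
i=3: r=4+8=12, c=2*2+1=5
col: 4 vs 5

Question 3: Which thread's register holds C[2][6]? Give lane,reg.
r:2=>grp=2,rB=0  c:6=>tig=3,lo=0
L=2*4+3=11  i=0*2+0=0

11,0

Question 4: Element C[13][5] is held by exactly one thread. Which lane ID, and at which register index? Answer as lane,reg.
r=13→G=5,rhi=1  c=5→T=2,p=1
L=5*4+2=22  i=1*2+1=3

22,3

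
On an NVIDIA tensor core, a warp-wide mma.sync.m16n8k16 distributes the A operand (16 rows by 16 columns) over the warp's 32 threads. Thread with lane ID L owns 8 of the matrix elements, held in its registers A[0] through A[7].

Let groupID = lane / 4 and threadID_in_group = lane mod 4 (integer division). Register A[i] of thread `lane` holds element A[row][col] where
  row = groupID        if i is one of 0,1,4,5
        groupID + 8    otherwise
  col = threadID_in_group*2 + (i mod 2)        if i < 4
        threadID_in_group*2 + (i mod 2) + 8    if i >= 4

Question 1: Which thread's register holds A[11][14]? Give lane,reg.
r: 11->gid=3,r8=1  c: 14->c8=1,tid=3,i&1=0
L=3*4+3=15  i=1*4+1*2+0=6

15,6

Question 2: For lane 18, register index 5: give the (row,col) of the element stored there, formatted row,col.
lane 18=>18/4=4, 18 mod 4=2
i=5  r:4+0=>4  c:2·2+1+8=>13

4,13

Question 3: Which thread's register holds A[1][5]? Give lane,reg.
6,1

r:1=>grp=1,rB=0  c:5=>cB=0,tig=2,lo=1
L=1*4+2=6  i=0*4+0*2+1=1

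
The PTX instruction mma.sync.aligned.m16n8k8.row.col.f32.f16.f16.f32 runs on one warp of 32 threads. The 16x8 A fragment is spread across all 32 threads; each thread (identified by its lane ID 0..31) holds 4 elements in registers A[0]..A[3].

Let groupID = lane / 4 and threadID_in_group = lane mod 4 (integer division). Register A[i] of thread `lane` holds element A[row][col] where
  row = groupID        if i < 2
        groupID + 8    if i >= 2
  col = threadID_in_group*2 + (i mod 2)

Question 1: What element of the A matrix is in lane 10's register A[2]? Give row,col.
10,4

L=10->g=10>>2=2, t=10&3=2
[2]->row 2+8=10  col 2·2+0=4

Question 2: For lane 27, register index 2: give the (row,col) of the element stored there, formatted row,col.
14,6

lane 27: gid=6 (27/4), tid=3 (27%4)
i=2: r=6+8=14, c=3*2+0=6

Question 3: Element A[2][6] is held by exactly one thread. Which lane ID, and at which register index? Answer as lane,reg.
r: 2->gid=2,r8=0  c: 6->tid=3,i&1=0
L=2*4+3=11  i=0*2+0=0

11,0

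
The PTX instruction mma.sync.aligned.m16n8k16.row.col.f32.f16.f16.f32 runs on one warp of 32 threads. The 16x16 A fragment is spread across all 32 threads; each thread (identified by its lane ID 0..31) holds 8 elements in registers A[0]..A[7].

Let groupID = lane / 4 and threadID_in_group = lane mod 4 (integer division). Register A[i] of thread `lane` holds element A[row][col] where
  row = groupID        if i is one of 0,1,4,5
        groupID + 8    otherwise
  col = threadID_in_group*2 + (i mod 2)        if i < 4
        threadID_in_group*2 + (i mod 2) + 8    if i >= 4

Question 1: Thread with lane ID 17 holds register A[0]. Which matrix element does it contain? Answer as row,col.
4,2

lane 17->17/4=4, 17 mod 4=1
i=0  r:4+0->4  c:2·1+0+0->2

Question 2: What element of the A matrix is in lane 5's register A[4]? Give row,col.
1,10

lane 5: grp=1 (5/4), tig=1 (5%4)
i=4: r=1+0=1, c=1*2+0+8=10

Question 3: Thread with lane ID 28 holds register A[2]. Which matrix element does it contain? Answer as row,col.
15,0

lane 28: G=7 (28/4), T=0 (28%4)
i=2: r=7+8=15, c=0*2+0+0=0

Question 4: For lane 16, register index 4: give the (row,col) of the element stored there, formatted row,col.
L=16→G=16>>2=4, T=16&3=0
[4]→row 4+0=4  col 0·2+0+8=8

4,8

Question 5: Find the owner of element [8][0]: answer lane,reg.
r=8⇒gr=0,Rb=1  c=0⇒Cb=0,th=0,odd=0
L=0*4+0=0  i=0*4+1*2+0=2

0,2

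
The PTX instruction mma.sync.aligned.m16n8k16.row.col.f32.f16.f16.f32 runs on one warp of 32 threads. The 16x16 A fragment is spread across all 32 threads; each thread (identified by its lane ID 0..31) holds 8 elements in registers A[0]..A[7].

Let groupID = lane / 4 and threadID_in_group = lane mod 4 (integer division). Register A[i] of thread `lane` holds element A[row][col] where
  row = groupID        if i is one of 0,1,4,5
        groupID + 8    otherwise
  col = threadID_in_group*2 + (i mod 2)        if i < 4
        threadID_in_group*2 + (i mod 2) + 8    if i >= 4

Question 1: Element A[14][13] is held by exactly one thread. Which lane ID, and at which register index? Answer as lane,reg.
26,7

r=14->g=6,rb=1  c=13->cb=1,t=2,b0=1
L=6*4+2=26  i=1*4+1*2+1=7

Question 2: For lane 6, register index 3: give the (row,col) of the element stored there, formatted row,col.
9,5

6: g=1,t=2
[3] (1+8,2*2+1+0) = (9,5)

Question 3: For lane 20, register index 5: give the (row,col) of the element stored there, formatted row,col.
5,9

lane 20: grp=5 (20/4), tig=0 (20%4)
i=5: r=5+0=5, c=0*2+1+8=9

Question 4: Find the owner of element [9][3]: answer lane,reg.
5,3

r: 9->gid=1,r8=1  c: 3->c8=0,tid=1,i&1=1
L=1*4+1=5  i=0*4+1*2+1=3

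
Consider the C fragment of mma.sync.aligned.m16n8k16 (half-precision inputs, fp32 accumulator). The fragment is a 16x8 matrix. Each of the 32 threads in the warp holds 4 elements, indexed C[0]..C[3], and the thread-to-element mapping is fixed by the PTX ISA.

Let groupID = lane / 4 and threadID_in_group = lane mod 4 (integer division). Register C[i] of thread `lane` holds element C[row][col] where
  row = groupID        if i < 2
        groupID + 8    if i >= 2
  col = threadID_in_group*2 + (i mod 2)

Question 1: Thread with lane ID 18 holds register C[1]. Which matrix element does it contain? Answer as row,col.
lane 18→18/4=4, 18 mod 4=2
i=1  r:4+0→4  c:2·2+1→5

4,5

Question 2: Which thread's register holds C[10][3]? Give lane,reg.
9,3

r=10->g=2,rb=1  c=3->t=1,b0=1
L=2*4+1=9  i=1*2+1=3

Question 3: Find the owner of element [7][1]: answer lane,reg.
28,1

r:7=>grp=7,rB=0  c:1=>tig=0,lo=1
L=7*4+0=28  i=0*2+1=1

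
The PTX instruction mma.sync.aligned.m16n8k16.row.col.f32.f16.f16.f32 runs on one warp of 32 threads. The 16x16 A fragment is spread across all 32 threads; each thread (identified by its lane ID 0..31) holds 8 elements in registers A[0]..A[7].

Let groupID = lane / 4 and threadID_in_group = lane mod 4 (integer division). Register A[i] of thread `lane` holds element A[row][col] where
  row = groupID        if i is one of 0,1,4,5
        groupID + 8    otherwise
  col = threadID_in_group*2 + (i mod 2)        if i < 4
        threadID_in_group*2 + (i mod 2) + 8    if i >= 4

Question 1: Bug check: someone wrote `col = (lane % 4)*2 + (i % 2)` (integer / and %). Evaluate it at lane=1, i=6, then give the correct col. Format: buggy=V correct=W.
`(lane % 4)*2 + (i % 2)`[1,6]->2
L=1->gid=1>>2=0, tid=1&3=1
[6]->row 0+8=8  col 1·2+0+8=10
col: 2 vs 10

buggy=2 correct=10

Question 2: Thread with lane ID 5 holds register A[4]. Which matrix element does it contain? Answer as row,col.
1,10

lane 5: grp=1 (5/4), tig=1 (5%4)
i=4: r=1+0=1, c=1*2+0+8=10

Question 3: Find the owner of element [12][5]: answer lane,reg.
18,3

r:12=>grp=4,rB=1  c:5=>cB=0,tig=2,lo=1
L=4*4+2=18  i=0*4+1*2+1=3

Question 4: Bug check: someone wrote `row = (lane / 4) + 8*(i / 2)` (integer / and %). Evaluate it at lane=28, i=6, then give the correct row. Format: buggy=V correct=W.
buggy=31 correct=15

`(lane / 4) + 8*(i / 2)`[28,6]->31
lane 28: gid=7 (28/4), tid=0 (28%4)
i=6: r=7+8=15, c=0*2+0+8=8
row: 31 vs 15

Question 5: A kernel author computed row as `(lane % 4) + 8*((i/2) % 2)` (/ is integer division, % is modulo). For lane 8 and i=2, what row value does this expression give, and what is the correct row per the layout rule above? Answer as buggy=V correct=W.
`(lane % 4) + 8*((i/2) % 2)`[8,2]=>8
8: grp=2,tig=0
[2] (2+8,0*2+0+0) = (10,0)
row: 8 vs 10

buggy=8 correct=10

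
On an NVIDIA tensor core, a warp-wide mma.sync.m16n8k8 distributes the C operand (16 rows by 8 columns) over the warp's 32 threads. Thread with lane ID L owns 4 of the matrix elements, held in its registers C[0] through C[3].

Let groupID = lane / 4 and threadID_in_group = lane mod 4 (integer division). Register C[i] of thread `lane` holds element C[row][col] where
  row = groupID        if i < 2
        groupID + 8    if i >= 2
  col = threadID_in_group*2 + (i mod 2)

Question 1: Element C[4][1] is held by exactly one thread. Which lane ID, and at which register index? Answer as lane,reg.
16,1

r: 4->gid=4,r8=0  c: 1->tid=0,i&1=1
L=4*4+0=16  i=0*2+1=1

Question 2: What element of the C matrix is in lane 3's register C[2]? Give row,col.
lane 3→3/4=0, 3 mod 4=3
i=2  r:0+8→8  c:2·3+0→6

8,6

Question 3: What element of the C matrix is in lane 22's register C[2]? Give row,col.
13,4

lane 22: gr=5 (22/4), th=2 (22%4)
i=2: r=5+8=13, c=2*2+0=4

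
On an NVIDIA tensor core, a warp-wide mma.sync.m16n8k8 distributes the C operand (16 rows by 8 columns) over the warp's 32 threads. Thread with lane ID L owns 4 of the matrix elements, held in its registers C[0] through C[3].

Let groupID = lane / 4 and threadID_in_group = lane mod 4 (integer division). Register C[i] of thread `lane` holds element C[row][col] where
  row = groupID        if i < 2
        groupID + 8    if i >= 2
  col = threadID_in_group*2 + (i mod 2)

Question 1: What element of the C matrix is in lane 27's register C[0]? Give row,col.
6,6

lane 27: grp=6 (27/4), tig=3 (27%4)
i=0: r=6+0=6, c=3*2+0=6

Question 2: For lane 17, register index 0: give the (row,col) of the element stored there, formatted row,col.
4,2

17: grp=4,tig=1
[0] (4+0,1*2+0) = (4,2)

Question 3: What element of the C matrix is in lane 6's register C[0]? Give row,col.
1,4

6: G=1,T=2
[0] (1+0,2*2+0) = (1,4)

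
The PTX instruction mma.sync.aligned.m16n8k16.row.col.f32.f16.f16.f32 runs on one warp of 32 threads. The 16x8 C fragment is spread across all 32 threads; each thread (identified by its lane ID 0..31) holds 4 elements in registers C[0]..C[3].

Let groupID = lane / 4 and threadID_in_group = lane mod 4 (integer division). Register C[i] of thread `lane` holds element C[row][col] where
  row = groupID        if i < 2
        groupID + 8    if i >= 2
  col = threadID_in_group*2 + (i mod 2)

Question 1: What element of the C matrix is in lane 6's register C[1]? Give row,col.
1,5

lane 6: gr=1 (6/4), th=2 (6%4)
i=1: r=1+0=1, c=2*2+1=5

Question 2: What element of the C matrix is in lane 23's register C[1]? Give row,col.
lane 23: gr=5 (23/4), th=3 (23%4)
i=1: r=5+0=5, c=3*2+1=7

5,7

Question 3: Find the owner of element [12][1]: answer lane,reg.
r=12→G=4,rhi=1  c=1→T=0,p=1
L=4*4+0=16  i=1*2+1=3

16,3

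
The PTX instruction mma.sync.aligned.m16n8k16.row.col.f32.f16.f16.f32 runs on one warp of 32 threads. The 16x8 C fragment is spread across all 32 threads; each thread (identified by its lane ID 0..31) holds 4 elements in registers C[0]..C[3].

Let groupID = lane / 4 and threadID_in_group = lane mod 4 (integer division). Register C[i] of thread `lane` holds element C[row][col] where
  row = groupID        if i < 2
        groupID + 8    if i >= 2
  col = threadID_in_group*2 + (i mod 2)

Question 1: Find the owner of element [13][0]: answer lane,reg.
20,2

r: 13->gid=5,r8=1  c: 0->tid=0,i&1=0
L=5*4+0=20  i=1*2+0=2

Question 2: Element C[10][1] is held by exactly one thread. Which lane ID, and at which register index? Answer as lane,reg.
8,3

r:10=>grp=2,rB=1  c:1=>tig=0,lo=1
L=2*4+0=8  i=1*2+1=3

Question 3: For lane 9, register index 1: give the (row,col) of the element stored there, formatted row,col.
L=9=>grp=9>>2=2, tig=9&3=1
[1]=>row 2+0=2  col 1·2+1=3

2,3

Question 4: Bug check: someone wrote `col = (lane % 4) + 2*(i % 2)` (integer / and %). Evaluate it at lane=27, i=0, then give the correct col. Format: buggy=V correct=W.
buggy=3 correct=6

`(lane % 4) + 2*(i % 2)`[27,0]→3
L=27→G=27>>2=6, T=27&3=3
[0]→row 6+0=6  col 3·2+0=6
col: 3 vs 6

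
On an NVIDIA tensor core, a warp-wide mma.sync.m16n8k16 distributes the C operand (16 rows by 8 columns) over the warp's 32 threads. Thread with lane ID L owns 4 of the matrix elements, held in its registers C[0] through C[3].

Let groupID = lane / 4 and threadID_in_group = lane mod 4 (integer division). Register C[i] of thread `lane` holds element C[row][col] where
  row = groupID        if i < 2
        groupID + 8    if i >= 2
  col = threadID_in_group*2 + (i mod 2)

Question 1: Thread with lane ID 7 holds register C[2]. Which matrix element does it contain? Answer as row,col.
L=7->gid=7>>2=1, tid=7&3=3
[2]->row 1+8=9  col 3·2+0=6

9,6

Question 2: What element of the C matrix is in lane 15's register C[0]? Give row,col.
lane 15: grp=3 (15/4), tig=3 (15%4)
i=0: r=3+0=3, c=3*2+0=6

3,6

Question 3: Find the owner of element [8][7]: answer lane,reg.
r: 8->gid=0,r8=1  c: 7->tid=3,i&1=1
L=0*4+3=3  i=1*2+1=3

3,3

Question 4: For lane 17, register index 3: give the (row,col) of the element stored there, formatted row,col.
lane 17⇒17/4=4, 17 mod 4=1
i=3  r:4+8⇒12  c:2·1+1⇒3

12,3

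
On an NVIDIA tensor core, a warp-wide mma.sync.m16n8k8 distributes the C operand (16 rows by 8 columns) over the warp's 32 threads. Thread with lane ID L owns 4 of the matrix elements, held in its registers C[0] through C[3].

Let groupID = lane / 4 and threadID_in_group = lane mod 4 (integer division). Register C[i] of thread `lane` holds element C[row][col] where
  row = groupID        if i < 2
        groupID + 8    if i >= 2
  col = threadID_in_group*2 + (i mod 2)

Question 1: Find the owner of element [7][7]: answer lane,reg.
31,1

r=7→G=7,rhi=0  c=7→T=3,p=1
L=7*4+3=31  i=0*2+1=1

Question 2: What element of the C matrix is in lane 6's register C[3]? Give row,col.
6: g=1,t=2
[3] (1+8,2*2+1) = (9,5)

9,5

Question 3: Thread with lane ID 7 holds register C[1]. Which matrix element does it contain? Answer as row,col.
1,7

lane 7: g=1 (7/4), t=3 (7%4)
i=1: r=1+0=1, c=3*2+1=7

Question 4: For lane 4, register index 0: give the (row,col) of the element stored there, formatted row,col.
lane 4: g=1 (4/4), t=0 (4%4)
i=0: r=1+0=1, c=0*2+0=0

1,0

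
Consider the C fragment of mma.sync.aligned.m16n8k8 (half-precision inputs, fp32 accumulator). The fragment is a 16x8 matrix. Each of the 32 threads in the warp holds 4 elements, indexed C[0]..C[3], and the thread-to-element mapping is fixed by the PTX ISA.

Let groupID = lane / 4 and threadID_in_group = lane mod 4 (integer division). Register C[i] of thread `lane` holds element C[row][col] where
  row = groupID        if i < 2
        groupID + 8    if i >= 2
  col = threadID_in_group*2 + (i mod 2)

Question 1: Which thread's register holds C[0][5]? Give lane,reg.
2,1

r:0=>grp=0,rB=0  c:5=>tig=2,lo=1
L=0*4+2=2  i=0*2+1=1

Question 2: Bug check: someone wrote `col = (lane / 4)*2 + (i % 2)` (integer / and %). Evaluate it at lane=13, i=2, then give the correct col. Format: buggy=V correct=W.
buggy=6 correct=2

`(lane / 4)*2 + (i % 2)`[13,2]->6
L=13->gid=13>>2=3, tid=13&3=1
[2]->row 3+8=11  col 1·2+0=2
col: 6 vs 2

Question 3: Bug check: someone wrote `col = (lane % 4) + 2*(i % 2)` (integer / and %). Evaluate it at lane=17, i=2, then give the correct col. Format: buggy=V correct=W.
`(lane % 4) + 2*(i % 2)`[17,2]→1
17: G=4,T=1
[2] (4+8,1*2+0) = (12,2)
col: 1 vs 2

buggy=1 correct=2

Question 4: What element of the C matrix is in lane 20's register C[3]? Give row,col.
20: g=5,t=0
[3] (5+8,0*2+1) = (13,1)

13,1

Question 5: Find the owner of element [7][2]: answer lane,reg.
29,0

r:7=>grp=7,rB=0  c:2=>tig=1,lo=0
L=7*4+1=29  i=0*2+0=0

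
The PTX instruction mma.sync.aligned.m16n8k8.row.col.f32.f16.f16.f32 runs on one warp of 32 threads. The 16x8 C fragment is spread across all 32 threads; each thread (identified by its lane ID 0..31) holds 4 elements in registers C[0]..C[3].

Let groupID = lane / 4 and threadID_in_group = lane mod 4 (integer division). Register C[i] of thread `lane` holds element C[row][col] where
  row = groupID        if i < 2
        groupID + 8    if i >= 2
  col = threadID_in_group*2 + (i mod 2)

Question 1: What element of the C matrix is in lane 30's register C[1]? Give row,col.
lane 30⇒30/4=7, 30 mod 4=2
i=1  r:7+0⇒7  c:2·2+1⇒5

7,5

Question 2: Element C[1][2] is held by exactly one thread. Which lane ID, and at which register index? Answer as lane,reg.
r: 1->gid=1,r8=0  c: 2->tid=1,i&1=0
L=1*4+1=5  i=0*2+0=0

5,0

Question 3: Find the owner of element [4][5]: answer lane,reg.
r=4⇒gr=4,Rb=0  c=5⇒th=2,odd=1
L=4*4+2=18  i=0*2+1=1

18,1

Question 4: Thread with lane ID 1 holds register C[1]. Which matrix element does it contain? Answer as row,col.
lane 1⇒1/4=0, 1 mod 4=1
i=1  r:0+0⇒0  c:2·1+1⇒3

0,3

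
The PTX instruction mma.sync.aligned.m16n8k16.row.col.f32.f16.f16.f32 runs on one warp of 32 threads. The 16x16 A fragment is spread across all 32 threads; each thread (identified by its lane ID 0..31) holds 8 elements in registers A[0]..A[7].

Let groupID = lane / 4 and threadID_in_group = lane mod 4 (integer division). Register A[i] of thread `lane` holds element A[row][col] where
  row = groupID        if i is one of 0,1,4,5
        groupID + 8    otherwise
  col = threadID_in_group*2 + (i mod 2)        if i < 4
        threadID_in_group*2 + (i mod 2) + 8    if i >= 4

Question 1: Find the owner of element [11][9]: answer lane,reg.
12,7

r=11⇒gr=3,Rb=1  c=9⇒Cb=1,th=0,odd=1
L=3*4+0=12  i=1*4+1*2+1=7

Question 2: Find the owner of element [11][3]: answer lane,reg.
r=11⇒gr=3,Rb=1  c=3⇒Cb=0,th=1,odd=1
L=3*4+1=13  i=0*4+1*2+1=3

13,3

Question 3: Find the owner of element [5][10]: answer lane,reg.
21,4

r=5→G=5,rhi=0  c=10→chi=1,T=1,p=0
L=5*4+1=21  i=1*4+0*2+0=4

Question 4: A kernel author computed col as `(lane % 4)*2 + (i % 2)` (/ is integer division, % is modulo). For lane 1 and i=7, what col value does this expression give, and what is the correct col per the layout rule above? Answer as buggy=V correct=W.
buggy=3 correct=11

`(lane % 4)*2 + (i % 2)`[1,7]->3
L=1->gid=1>>2=0, tid=1&3=1
[7]->row 0+8=8  col 1·2+1+8=11
col: 3 vs 11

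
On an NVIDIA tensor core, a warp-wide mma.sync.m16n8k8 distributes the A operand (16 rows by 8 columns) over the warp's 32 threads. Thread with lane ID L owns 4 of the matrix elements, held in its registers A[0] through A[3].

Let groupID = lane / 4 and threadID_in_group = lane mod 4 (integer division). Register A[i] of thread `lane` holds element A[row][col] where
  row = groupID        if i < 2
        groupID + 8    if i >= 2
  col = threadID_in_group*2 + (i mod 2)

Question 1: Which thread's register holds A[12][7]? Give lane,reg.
19,3

r=12⇒gr=4,Rb=1  c=7⇒th=3,odd=1
L=4*4+3=19  i=1*2+1=3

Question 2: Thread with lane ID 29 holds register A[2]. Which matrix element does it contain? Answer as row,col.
L=29=>grp=29>>2=7, tig=29&3=1
[2]=>row 7+8=15  col 1·2+0=2

15,2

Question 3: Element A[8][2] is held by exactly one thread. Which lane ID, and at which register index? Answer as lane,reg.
r=8⇒gr=0,Rb=1  c=2⇒th=1,odd=0
L=0*4+1=1  i=1*2+0=2

1,2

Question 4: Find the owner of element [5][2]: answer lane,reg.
21,0

r=5⇒gr=5,Rb=0  c=2⇒th=1,odd=0
L=5*4+1=21  i=0*2+0=0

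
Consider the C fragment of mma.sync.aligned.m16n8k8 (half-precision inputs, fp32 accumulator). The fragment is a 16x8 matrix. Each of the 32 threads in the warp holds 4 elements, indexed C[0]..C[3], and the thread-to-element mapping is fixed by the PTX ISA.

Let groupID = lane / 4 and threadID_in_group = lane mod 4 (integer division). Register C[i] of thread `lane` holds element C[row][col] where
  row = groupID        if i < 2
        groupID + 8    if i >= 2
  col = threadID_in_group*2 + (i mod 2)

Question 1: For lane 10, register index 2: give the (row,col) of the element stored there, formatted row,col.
10,4

10: gid=2,tid=2
[2] (2+8,2*2+0) = (10,4)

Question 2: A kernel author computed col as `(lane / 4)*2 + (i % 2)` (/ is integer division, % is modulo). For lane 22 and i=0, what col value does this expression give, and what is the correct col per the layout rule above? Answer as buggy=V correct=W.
`(lane / 4)*2 + (i % 2)`[22,0]⇒10
lane 22: gr=5 (22/4), th=2 (22%4)
i=0: r=5+0=5, c=2*2+0=4
col: 10 vs 4

buggy=10 correct=4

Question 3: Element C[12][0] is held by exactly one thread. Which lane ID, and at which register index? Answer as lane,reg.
r=12→G=4,rhi=1  c=0→T=0,p=0
L=4*4+0=16  i=1*2+0=2

16,2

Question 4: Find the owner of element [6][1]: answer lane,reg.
r=6⇒gr=6,Rb=0  c=1⇒th=0,odd=1
L=6*4+0=24  i=0*2+1=1

24,1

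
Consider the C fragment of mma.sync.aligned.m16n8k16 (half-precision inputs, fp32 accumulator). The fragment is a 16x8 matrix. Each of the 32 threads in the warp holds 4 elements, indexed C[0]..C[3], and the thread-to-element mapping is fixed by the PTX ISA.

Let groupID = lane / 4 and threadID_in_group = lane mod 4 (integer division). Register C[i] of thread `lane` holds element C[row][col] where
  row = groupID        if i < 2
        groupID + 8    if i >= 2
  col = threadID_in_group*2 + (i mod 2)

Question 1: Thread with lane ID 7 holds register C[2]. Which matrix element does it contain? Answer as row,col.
9,6

7: g=1,t=3
[2] (1+8,3*2+0) = (9,6)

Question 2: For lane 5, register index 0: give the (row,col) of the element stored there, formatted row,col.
lane 5->5/4=1, 5 mod 4=1
i=0  r:1+0->1  c:2·1+0->2

1,2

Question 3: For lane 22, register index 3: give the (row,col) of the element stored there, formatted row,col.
13,5

22: grp=5,tig=2
[3] (5+8,2*2+1) = (13,5)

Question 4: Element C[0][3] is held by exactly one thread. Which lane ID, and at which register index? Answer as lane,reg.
r=0->g=0,rb=0  c=3->t=1,b0=1
L=0*4+1=1  i=0*2+1=1

1,1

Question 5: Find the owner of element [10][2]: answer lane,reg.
r=10⇒gr=2,Rb=1  c=2⇒th=1,odd=0
L=2*4+1=9  i=1*2+0=2

9,2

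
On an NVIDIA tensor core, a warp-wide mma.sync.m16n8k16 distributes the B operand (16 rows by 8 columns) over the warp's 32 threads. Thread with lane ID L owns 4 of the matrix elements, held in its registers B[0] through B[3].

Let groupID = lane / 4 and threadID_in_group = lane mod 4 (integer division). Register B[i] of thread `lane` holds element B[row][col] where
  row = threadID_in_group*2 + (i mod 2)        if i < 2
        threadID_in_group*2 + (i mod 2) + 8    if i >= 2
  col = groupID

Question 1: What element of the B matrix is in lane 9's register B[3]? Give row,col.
11,2

lane 9→9/4=2, 9 mod 4=1
i=3  r:2·1+1+8→11  c:2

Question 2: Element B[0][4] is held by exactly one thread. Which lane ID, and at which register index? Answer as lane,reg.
16,0

c=4->g=4  r=0->rb=0,t=0,b0=0
L=4*4+0=16  i=0*2+0=0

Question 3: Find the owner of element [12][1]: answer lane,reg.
c=1->g=1  r=12->rb=1,t=2,b0=0
L=1*4+2=6  i=1*2+0=2

6,2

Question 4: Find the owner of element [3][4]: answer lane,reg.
c: 4->gid=4  r: 3->r8=0,tid=1,i&1=1
L=4*4+1=17  i=0*2+1=1

17,1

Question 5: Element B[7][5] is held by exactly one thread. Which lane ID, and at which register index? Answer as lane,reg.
23,1

c: 5->gid=5  r: 7->r8=0,tid=3,i&1=1
L=5*4+3=23  i=0*2+1=1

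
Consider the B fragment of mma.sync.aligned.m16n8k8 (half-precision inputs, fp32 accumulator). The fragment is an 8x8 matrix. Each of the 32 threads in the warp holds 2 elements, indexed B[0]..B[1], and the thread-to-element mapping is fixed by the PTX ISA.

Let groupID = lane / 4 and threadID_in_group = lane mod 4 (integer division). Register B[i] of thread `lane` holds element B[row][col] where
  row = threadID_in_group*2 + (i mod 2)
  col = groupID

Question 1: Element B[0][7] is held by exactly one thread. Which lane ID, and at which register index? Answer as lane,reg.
c=7->g=7  r=0->t=0,b0=0
L=7*4+0=28  i=0=0

28,0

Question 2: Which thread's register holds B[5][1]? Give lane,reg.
6,1

c:1=>grp=1  r:5=>tig=2,lo=1
L=1*4+2=6  i=1=1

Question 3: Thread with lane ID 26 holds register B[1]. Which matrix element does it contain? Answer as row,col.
5,6

26: gr=6,th=2
[1] (2*2+1,6) = (5,6)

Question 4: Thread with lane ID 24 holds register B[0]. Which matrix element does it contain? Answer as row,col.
0,6

lane 24->24/4=6, 24 mod 4=0
i=0  r:2·0+0->0  c:6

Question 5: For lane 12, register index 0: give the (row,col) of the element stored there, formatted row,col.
lane 12: g=3 (12/4), t=0 (12%4)
i=0: r=0*2+0=0, c=g=3

0,3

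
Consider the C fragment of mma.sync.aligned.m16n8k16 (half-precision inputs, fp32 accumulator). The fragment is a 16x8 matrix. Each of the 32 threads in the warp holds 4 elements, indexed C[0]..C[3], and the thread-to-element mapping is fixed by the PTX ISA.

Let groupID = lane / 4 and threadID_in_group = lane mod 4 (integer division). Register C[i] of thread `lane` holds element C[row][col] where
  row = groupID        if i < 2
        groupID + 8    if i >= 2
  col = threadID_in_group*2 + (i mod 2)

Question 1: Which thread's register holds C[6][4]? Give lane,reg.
r:6=>grp=6,rB=0  c:4=>tig=2,lo=0
L=6*4+2=26  i=0*2+0=0

26,0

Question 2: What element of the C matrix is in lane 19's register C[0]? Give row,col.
lane 19: gid=4 (19/4), tid=3 (19%4)
i=0: r=4+0=4, c=3*2+0=6

4,6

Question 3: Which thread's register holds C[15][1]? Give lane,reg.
r=15→G=7,rhi=1  c=1→T=0,p=1
L=7*4+0=28  i=1*2+1=3

28,3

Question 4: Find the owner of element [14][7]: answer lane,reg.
r=14→G=6,rhi=1  c=7→T=3,p=1
L=6*4+3=27  i=1*2+1=3

27,3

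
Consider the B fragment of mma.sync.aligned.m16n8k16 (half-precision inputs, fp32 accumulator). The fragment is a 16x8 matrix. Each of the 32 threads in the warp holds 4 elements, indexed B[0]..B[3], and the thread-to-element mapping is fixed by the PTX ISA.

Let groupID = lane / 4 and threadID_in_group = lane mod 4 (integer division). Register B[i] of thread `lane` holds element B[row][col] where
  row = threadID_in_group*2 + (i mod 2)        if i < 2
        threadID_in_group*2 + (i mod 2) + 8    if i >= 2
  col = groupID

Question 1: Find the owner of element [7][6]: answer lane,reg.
27,1

c: 6->gid=6  r: 7->r8=0,tid=3,i&1=1
L=6*4+3=27  i=0*2+1=1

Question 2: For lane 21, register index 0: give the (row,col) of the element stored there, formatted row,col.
lane 21: grp=5 (21/4), tig=1 (21%4)
i=0: r=1*2+0+0=2, c=grp=5

2,5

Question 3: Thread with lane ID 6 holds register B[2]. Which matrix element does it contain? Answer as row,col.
L=6=>grp=6>>2=1, tig=6&3=2
[2]=>row 2·2+0+8=12  col grp=1

12,1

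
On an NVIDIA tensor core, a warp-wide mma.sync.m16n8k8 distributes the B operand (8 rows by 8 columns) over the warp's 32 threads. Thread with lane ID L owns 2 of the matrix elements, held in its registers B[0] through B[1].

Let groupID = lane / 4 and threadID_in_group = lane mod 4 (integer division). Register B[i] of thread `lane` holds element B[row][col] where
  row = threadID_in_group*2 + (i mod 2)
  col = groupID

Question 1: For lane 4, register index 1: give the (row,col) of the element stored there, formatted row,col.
4: G=1,T=0
[1] (0*2+1,1) = (1,1)

1,1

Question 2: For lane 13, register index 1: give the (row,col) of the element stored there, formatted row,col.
3,3

lane 13->13/4=3, 13 mod 4=1
i=1  r:2·1+1->3  c:3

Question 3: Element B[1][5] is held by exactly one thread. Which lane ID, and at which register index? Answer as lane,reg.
20,1

c:5=>grp=5  r:1=>tig=0,lo=1
L=5*4+0=20  i=1=1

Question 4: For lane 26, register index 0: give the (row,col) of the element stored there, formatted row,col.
lane 26: gr=6 (26/4), th=2 (26%4)
i=0: r=2*2+0=4, c=gr=6

4,6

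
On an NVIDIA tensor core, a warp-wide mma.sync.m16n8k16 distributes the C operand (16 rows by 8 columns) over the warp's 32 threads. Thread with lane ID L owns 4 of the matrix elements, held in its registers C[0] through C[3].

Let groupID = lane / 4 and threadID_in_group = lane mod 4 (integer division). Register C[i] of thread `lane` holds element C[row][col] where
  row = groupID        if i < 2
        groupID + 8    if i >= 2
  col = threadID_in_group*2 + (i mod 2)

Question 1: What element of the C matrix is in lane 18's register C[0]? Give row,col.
18: gr=4,th=2
[0] (4+0,2*2+0) = (4,4)

4,4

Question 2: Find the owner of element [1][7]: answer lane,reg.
7,1

r=1->g=1,rb=0  c=7->t=3,b0=1
L=1*4+3=7  i=0*2+1=1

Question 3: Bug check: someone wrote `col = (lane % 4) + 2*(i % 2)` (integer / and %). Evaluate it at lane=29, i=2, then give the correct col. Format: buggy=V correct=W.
buggy=1 correct=2

`(lane % 4) + 2*(i % 2)`[29,2]=>1
29: grp=7,tig=1
[2] (7+8,1*2+0) = (15,2)
col: 1 vs 2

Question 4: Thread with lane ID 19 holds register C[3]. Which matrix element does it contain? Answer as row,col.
19: grp=4,tig=3
[3] (4+8,3*2+1) = (12,7)

12,7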